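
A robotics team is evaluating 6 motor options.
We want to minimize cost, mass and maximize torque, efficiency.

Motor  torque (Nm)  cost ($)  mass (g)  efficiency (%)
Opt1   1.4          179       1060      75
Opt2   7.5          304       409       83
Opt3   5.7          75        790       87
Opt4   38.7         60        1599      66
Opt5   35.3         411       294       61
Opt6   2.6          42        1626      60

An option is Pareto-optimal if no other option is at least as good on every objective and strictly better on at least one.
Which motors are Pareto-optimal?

Opt2, Opt3, Opt4, Opt5, Opt6

Opt1: dominated by Opt3 (torque 5.7≥1.4, cost 75≤179, mass 790≤1060, efficiency 87≥75).
Opt2: not dominated.
Opt3: not dominated (best efficiency).
Opt4: not dominated (best torque).
Opt5: not dominated (best mass).
Opt6: not dominated (best cost).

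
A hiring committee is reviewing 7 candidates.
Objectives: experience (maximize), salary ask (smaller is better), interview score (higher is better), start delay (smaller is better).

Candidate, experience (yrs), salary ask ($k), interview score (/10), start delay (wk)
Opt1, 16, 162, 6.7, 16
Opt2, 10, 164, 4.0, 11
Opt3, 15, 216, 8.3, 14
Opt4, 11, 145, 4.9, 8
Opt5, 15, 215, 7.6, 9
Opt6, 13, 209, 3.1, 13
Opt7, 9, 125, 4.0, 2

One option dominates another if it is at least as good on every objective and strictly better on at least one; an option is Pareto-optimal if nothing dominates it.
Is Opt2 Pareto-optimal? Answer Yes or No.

Opt4 vs Opt2: experience 11≥10, salary ask 145≤164, interview score 4.9≥4.0, start delay 8≤11 — Opt4 is at least as good on every objective and strictly better on at least one, so Opt4 dominates Opt2.

No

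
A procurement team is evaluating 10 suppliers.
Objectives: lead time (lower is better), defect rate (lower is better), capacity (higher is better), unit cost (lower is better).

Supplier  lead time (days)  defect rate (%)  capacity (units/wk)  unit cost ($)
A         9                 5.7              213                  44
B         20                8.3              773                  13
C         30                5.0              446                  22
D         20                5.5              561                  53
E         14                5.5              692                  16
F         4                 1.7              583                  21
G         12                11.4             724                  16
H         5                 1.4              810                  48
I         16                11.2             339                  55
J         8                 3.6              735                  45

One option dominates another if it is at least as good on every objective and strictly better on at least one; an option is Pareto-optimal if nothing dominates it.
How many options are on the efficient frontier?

A: dominated by F (lead time 4≤9, defect rate 1.7≤5.7, capacity 583≥213, unit cost 21≤44).
B: not dominated (best unit cost).
C: dominated by F (lead time 4≤30, defect rate 1.7≤5.0, capacity 583≥446, unit cost 21≤22).
D: dominated by E (lead time 14≤20, defect rate 5.5≤5.5, capacity 692≥561, unit cost 16≤53).
E: not dominated.
F: not dominated (best lead time).
G: not dominated.
H: not dominated (best defect rate).
I: dominated by E (lead time 14≤16, defect rate 5.5≤11.2, capacity 692≥339, unit cost 16≤55).
J: not dominated.
Pareto-optimal: B, E, F, G, H, J → 6.

6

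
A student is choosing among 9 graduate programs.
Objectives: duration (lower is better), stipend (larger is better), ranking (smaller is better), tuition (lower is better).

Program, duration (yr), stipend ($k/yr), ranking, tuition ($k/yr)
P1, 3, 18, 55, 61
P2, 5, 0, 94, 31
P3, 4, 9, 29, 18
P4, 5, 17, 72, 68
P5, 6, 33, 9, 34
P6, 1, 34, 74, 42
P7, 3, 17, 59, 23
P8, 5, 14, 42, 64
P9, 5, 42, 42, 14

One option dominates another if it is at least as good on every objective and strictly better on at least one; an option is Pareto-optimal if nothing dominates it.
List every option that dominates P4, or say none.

P1, P7, P9

P1: duration 3≤5, stipend 18≥17, ranking 55≤72, tuition 61≤68 — dominates P4.
P7: duration 3≤5, stipend 17≥17, ranking 59≤72, tuition 23≤68 — dominates P4.
P9: duration 5≤5, stipend 42≥17, ranking 42≤72, tuition 14≤68 — dominates P4.
Others (P2, P3, P5, P6, P8) are each worse than P4 on at least one objective.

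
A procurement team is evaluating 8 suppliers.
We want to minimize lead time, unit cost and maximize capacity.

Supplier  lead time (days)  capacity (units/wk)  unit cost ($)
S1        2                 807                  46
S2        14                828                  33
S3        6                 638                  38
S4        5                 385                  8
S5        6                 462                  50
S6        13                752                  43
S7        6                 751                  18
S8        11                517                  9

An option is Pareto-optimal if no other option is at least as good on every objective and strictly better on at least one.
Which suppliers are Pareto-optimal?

S1: not dominated (best lead time).
S2: not dominated (best capacity).
S3: dominated by S7 (lead time 6≤6, capacity 751≥638, unit cost 18≤38).
S4: not dominated (best unit cost).
S5: dominated by S1 (lead time 2≤6, capacity 807≥462, unit cost 46≤50).
S6: not dominated.
S7: not dominated.
S8: not dominated.

S1, S2, S4, S6, S7, S8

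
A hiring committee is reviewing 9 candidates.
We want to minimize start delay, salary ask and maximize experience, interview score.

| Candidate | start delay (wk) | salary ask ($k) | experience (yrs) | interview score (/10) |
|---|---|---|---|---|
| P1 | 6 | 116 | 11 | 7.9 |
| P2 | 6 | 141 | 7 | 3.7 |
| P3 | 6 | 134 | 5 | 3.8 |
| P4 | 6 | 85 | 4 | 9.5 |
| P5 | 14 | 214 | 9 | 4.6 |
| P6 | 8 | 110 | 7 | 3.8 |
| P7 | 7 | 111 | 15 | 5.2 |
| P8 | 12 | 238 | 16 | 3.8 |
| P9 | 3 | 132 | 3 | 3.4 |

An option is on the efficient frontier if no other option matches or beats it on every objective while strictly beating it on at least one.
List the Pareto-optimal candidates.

P1, P4, P6, P7, P8, P9

P1: not dominated.
P2: dominated by P1 (start delay 6≤6, salary ask 116≤141, experience 11≥7, interview score 7.9≥3.7).
P3: dominated by P1 (start delay 6≤6, salary ask 116≤134, experience 11≥5, interview score 7.9≥3.8).
P4: not dominated (best salary ask).
P5: dominated by P1 (start delay 6≤14, salary ask 116≤214, experience 11≥9, interview score 7.9≥4.6).
P6: not dominated.
P7: not dominated.
P8: not dominated (best experience).
P9: not dominated (best start delay).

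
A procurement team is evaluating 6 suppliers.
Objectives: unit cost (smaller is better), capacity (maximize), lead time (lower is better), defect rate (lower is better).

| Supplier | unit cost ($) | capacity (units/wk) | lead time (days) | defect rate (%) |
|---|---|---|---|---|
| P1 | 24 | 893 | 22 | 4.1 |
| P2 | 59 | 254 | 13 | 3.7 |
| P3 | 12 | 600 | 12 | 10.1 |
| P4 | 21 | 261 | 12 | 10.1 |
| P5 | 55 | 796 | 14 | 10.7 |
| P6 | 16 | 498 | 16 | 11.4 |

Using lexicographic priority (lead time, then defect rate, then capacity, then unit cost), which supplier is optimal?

First minimize lead time: best is 12, kept {P3, P4}.
Then minimize defect rate: best is 10.1, kept {P3, P4}.
Then maximize capacity: best is 600, kept {P3}.

P3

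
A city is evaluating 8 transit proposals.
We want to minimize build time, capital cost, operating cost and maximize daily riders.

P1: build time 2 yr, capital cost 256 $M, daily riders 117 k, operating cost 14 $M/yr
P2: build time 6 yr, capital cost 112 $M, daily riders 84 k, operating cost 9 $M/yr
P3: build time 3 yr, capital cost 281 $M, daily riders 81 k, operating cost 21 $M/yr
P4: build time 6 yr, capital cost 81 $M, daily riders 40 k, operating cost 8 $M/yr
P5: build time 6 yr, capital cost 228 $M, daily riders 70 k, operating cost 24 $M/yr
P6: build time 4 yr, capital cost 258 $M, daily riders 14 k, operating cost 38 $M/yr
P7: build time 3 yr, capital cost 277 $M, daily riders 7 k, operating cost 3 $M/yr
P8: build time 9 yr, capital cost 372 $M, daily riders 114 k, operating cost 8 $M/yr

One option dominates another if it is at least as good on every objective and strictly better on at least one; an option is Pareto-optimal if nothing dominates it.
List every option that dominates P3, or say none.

P1

P1: build time 2≤3, capital cost 256≤281, daily riders 117≥81, operating cost 14≤21 — dominates P3.
Others (P2, P4, P5, P6, P7, P8) are each worse than P3 on at least one objective.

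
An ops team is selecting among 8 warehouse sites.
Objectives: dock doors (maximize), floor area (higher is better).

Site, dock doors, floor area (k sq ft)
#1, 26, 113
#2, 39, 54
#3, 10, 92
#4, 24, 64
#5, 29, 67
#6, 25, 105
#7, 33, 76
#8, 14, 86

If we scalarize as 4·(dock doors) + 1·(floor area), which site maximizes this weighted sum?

#1

#1: 4·26 + 1·113 = 217
#2: 4·39 + 1·54 = 210
#3: 4·10 + 1·92 = 132
#4: 4·24 + 1·64 = 160
#5: 4·29 + 1·67 = 183
#6: 4·25 + 1·105 = 205
#7: 4·33 + 1·76 = 208
#8: 4·14 + 1·86 = 142
Highest: #1 at 217.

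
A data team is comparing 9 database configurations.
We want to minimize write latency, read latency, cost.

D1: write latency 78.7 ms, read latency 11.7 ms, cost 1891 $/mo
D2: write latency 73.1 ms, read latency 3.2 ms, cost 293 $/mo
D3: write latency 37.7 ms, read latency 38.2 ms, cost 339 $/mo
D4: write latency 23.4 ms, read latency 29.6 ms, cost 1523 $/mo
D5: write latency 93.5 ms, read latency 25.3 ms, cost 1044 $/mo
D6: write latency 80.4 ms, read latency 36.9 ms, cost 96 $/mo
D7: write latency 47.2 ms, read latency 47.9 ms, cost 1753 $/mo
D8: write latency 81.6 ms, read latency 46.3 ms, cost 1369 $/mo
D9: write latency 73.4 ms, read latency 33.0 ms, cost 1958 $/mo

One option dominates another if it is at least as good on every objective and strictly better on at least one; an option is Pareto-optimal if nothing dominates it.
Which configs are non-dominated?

D1: dominated by D2 (write latency 73.1≤78.7, read latency 3.2≤11.7, cost 293≤1891).
D2: not dominated (best read latency).
D3: not dominated.
D4: not dominated (best write latency).
D5: dominated by D2 (write latency 73.1≤93.5, read latency 3.2≤25.3, cost 293≤1044).
D6: not dominated (best cost).
D7: dominated by D3 (write latency 37.7≤47.2, read latency 38.2≤47.9, cost 339≤1753).
D8: dominated by D2 (write latency 73.1≤81.6, read latency 3.2≤46.3, cost 293≤1369).
D9: dominated by D2 (write latency 73.1≤73.4, read latency 3.2≤33.0, cost 293≤1958).

D2, D3, D4, D6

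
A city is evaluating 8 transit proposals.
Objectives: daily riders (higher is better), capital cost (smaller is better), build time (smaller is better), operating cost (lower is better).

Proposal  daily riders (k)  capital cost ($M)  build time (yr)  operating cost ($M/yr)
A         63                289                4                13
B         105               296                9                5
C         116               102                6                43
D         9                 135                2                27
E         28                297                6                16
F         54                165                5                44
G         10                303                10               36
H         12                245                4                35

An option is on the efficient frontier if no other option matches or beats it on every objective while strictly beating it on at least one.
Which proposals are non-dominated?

A, B, C, D, F, H

A: not dominated.
B: not dominated (best operating cost).
C: not dominated (best daily riders).
D: not dominated (best build time).
E: dominated by A (daily riders 63≥28, capital cost 289≤297, build time 4≤6, operating cost 13≤16).
F: not dominated.
G: dominated by A (daily riders 63≥10, capital cost 289≤303, build time 4≤10, operating cost 13≤36).
H: not dominated.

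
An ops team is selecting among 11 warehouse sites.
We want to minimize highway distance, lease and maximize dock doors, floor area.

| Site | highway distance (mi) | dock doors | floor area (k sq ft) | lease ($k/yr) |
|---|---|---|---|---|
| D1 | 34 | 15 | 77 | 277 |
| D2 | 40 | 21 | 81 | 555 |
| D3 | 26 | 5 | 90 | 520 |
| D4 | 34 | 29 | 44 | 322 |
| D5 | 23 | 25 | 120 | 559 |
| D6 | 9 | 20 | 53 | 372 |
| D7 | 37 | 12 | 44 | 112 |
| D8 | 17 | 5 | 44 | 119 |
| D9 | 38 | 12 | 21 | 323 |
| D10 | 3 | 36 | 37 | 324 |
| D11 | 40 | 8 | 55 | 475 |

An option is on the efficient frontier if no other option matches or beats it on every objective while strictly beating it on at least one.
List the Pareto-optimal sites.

D1: not dominated.
D2: not dominated.
D3: not dominated.
D4: not dominated.
D5: not dominated (best floor area).
D6: not dominated.
D7: not dominated (best lease).
D8: not dominated.
D9: dominated by D1 (highway distance 34≤38, dock doors 15≥12, floor area 77≥21, lease 277≤323).
D10: not dominated (best highway distance).
D11: dominated by D1 (highway distance 34≤40, dock doors 15≥8, floor area 77≥55, lease 277≤475).

D1, D2, D3, D4, D5, D6, D7, D8, D10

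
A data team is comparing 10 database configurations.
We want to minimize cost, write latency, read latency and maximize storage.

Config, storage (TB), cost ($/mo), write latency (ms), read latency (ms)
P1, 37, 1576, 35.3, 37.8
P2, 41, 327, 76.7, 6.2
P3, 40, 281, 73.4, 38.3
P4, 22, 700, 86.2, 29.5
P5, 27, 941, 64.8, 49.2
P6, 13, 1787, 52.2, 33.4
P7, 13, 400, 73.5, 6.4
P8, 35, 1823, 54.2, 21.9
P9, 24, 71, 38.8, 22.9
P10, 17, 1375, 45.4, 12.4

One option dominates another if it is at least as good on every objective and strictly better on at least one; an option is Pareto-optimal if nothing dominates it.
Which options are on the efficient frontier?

P1: not dominated (best write latency).
P2: not dominated (best storage).
P3: not dominated.
P4: dominated by P2 (storage 41≥22, cost 327≤700, write latency 76.7≤86.2, read latency 6.2≤29.5).
P5: not dominated.
P6: dominated by P9 (storage 24≥13, cost 71≤1787, write latency 38.8≤52.2, read latency 22.9≤33.4).
P7: not dominated.
P8: not dominated.
P9: not dominated (best cost).
P10: not dominated.

P1, P2, P3, P5, P7, P8, P9, P10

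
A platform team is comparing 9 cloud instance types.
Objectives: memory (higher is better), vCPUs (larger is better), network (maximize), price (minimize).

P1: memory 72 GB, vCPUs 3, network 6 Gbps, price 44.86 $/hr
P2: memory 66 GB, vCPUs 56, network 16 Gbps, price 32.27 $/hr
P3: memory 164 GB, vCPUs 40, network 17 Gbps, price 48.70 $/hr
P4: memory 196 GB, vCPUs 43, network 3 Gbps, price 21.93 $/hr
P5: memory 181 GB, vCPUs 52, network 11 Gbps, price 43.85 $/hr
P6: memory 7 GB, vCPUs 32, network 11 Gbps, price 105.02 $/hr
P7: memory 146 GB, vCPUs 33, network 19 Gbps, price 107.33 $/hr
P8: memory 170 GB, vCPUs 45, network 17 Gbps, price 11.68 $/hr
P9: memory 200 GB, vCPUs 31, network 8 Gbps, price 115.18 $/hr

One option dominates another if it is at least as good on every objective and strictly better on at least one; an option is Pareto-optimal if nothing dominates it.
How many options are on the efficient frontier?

6

P1: dominated by P5 (memory 181≥72, vCPUs 52≥3, network 11≥6, price 43.85≤44.86).
P2: not dominated (best vCPUs).
P3: dominated by P8 (memory 170≥164, vCPUs 45≥40, network 17≥17, price 11.68≤48.70).
P4: not dominated.
P5: not dominated.
P6: dominated by P2 (memory 66≥7, vCPUs 56≥32, network 16≥11, price 32.27≤105.02).
P7: not dominated (best network).
P8: not dominated (best price).
P9: not dominated (best memory).
Pareto-optimal: P2, P4, P5, P7, P8, P9 → 6.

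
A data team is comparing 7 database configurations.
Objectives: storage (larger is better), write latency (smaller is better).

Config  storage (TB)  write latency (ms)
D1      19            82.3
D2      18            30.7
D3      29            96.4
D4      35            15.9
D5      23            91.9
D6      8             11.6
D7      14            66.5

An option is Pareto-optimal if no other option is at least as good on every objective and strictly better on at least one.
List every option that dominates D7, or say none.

D2: storage 18≥14, write latency 30.7≤66.5 — dominates D7.
D4: storage 35≥14, write latency 15.9≤66.5 — dominates D7.
Others (D1, D3, D5, D6) are each worse than D7 on at least one objective.

D2, D4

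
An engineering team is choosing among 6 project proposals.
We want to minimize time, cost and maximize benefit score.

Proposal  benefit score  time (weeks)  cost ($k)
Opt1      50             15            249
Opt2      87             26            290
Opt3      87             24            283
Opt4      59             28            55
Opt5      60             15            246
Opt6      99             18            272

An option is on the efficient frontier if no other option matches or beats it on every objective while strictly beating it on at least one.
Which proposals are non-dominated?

Opt4, Opt5, Opt6

Opt1: dominated by Opt5 (benefit score 60≥50, time 15≤15, cost 246≤249).
Opt2: dominated by Opt3 (benefit score 87≥87, time 24≤26, cost 283≤290).
Opt3: dominated by Opt6 (benefit score 99≥87, time 18≤24, cost 272≤283).
Opt4: not dominated (best cost).
Opt5: not dominated.
Opt6: not dominated (best benefit score).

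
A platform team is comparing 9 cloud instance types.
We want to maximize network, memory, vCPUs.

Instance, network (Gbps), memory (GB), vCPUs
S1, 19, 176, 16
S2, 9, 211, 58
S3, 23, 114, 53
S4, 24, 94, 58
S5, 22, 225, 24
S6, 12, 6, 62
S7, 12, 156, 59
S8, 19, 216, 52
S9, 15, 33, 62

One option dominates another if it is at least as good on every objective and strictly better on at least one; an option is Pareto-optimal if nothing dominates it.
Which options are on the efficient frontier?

S2, S3, S4, S5, S7, S8, S9

S1: dominated by S5 (network 22≥19, memory 225≥176, vCPUs 24≥16).
S2: not dominated.
S3: not dominated.
S4: not dominated (best network).
S5: not dominated (best memory).
S6: dominated by S9 (network 15≥12, memory 33≥6, vCPUs 62≥62).
S7: not dominated.
S8: not dominated.
S9: not dominated.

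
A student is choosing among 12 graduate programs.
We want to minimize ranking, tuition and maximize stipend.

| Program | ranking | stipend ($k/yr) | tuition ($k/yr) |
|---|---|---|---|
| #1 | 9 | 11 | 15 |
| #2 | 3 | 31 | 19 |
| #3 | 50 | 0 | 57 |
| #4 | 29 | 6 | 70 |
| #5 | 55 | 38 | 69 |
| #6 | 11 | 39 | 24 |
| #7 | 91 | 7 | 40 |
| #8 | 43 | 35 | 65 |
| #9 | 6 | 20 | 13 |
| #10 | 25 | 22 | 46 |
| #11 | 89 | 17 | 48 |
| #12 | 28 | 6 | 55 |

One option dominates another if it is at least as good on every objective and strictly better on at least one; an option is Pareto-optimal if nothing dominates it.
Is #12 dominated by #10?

#10 vs #12: ranking 25≤28, stipend 22≥6, tuition 46≤55 — #10 is at least as good on every objective with at least one strict improvement.

Yes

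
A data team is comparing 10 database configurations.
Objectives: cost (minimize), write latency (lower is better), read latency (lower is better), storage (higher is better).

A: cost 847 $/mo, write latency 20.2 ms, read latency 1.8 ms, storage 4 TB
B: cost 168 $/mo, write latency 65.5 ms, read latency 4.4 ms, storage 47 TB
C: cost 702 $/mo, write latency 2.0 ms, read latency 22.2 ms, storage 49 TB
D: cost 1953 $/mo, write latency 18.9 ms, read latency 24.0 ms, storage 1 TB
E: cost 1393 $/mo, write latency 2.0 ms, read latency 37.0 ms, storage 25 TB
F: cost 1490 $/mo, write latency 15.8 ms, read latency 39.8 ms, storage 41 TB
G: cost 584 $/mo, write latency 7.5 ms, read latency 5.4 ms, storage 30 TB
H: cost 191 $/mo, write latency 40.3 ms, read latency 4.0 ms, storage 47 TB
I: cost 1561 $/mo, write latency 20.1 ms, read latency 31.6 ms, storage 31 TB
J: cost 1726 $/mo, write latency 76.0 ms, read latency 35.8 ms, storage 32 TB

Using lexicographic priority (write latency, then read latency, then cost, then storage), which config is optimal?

C

First minimize write latency: best is 2.0, kept {C, E}.
Then minimize read latency: best is 22.2, kept {C}.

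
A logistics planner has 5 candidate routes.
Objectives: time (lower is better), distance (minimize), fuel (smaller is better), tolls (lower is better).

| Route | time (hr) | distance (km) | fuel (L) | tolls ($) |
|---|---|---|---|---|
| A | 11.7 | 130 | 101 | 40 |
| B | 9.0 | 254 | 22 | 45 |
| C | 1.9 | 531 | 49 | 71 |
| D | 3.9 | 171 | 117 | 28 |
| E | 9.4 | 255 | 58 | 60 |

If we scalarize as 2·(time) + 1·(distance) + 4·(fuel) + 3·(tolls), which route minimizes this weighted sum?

B

A: 2·11.7 + 1·130 + 4·101 + 3·40 = 677.4
B: 2·9.0 + 1·254 + 4·22 + 3·45 = 495.0
C: 2·1.9 + 1·531 + 4·49 + 3·71 = 943.8
D: 2·3.9 + 1·171 + 4·117 + 3·28 = 730.8
E: 2·9.4 + 1·255 + 4·58 + 3·60 = 685.8
Lowest: B at 495.0.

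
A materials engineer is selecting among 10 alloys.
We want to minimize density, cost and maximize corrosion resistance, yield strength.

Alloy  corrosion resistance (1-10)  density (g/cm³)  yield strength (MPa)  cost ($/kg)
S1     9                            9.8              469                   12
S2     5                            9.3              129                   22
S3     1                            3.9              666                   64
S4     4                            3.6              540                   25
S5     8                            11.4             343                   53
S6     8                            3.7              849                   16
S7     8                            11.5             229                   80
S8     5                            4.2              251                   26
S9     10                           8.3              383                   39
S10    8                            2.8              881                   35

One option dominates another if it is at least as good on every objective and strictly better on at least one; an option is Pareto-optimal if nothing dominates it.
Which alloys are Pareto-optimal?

S1, S4, S6, S9, S10

S1: not dominated (best cost).
S2: dominated by S6 (corrosion resistance 8≥5, density 3.7≤9.3, yield strength 849≥129, cost 16≤22).
S3: dominated by S6 (corrosion resistance 8≥1, density 3.7≤3.9, yield strength 849≥666, cost 16≤64).
S4: not dominated.
S5: dominated by S1 (corrosion resistance 9≥8, density 9.8≤11.4, yield strength 469≥343, cost 12≤53).
S6: not dominated.
S7: dominated by S1 (corrosion resistance 9≥8, density 9.8≤11.5, yield strength 469≥229, cost 12≤80).
S8: dominated by S6 (corrosion resistance 8≥5, density 3.7≤4.2, yield strength 849≥251, cost 16≤26).
S9: not dominated (best corrosion resistance).
S10: not dominated (best density).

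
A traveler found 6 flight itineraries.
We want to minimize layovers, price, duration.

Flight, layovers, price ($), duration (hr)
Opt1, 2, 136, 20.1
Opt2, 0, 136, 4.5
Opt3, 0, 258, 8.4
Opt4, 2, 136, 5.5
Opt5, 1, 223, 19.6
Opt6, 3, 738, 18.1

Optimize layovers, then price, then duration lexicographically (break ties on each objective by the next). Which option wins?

Opt2

First minimize layovers: best is 0, kept {Opt2, Opt3}.
Then minimize price: best is 136, kept {Opt2}.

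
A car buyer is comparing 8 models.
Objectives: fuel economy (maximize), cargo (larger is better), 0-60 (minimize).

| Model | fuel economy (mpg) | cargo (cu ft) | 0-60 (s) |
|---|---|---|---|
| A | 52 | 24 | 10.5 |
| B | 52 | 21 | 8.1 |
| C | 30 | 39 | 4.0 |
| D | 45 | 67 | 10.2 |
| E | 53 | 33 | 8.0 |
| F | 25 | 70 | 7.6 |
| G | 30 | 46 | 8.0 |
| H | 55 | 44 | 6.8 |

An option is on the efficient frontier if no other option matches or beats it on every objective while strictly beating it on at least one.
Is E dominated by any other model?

Yes

H vs E: fuel economy 55≥53, cargo 44≥33, 0-60 6.8≤8.0 — H is at least as good on every objective and strictly better on at least one, so H dominates E.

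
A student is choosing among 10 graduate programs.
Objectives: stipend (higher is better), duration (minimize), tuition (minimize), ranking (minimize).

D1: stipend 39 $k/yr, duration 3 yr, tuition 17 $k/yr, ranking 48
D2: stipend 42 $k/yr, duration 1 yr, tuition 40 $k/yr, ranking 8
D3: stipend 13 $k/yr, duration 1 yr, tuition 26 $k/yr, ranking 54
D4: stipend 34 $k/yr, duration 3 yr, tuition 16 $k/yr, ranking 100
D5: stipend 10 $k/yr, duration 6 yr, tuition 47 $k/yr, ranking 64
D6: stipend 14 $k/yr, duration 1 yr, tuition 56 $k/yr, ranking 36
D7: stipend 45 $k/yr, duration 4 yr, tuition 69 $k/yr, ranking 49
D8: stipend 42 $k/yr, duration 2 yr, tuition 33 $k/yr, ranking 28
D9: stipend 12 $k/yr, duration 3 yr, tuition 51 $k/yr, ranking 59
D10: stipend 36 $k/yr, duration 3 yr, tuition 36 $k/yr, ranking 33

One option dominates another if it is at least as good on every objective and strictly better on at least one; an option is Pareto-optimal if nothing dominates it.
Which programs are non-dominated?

D1: not dominated.
D2: not dominated (best ranking).
D3: not dominated.
D4: not dominated (best tuition).
D5: dominated by D1 (stipend 39≥10, duration 3≤6, tuition 17≤47, ranking 48≤64).
D6: dominated by D2 (stipend 42≥14, duration 1≤1, tuition 40≤56, ranking 8≤36).
D7: not dominated (best stipend).
D8: not dominated.
D9: dominated by D1 (stipend 39≥12, duration 3≤3, tuition 17≤51, ranking 48≤59).
D10: dominated by D8 (stipend 42≥36, duration 2≤3, tuition 33≤36, ranking 28≤33).

D1, D2, D3, D4, D7, D8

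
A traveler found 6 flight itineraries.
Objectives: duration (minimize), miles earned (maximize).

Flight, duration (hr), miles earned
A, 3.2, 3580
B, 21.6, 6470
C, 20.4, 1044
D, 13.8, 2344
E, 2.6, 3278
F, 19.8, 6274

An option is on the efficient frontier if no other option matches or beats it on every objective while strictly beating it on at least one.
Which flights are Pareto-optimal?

A: not dominated.
B: not dominated (best miles earned).
C: dominated by A (duration 3.2≤20.4, miles earned 3580≥1044).
D: dominated by A (duration 3.2≤13.8, miles earned 3580≥2344).
E: not dominated (best duration).
F: not dominated.

A, B, E, F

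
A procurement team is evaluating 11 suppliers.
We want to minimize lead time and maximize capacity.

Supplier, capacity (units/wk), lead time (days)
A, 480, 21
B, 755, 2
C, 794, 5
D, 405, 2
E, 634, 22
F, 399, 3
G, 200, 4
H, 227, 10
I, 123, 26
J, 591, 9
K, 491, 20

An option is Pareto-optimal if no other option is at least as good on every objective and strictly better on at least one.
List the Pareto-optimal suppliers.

B, C

A: dominated by B (capacity 755≥480, lead time 2≤21).
B: not dominated.
C: not dominated (best capacity).
D: dominated by B (capacity 755≥405, lead time 2≤2).
E: dominated by B (capacity 755≥634, lead time 2≤22).
F: dominated by B (capacity 755≥399, lead time 2≤3).
G: dominated by B (capacity 755≥200, lead time 2≤4).
H: dominated by B (capacity 755≥227, lead time 2≤10).
I: dominated by A (capacity 480≥123, lead time 21≤26).
J: dominated by B (capacity 755≥591, lead time 2≤9).
K: dominated by B (capacity 755≥491, lead time 2≤20).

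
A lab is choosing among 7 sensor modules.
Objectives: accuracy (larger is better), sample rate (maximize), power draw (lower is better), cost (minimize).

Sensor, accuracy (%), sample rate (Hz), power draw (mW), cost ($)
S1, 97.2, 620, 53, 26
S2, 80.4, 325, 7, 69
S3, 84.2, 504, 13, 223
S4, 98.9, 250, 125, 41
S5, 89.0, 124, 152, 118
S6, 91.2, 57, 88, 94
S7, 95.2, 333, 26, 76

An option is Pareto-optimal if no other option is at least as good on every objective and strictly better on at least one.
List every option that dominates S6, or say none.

S1, S7

S1: accuracy 97.2≥91.2, sample rate 620≥57, power draw 53≤88, cost 26≤94 — dominates S6.
S7: accuracy 95.2≥91.2, sample rate 333≥57, power draw 26≤88, cost 76≤94 — dominates S6.
Others (S2, S3, S4, S5) are each worse than S6 on at least one objective.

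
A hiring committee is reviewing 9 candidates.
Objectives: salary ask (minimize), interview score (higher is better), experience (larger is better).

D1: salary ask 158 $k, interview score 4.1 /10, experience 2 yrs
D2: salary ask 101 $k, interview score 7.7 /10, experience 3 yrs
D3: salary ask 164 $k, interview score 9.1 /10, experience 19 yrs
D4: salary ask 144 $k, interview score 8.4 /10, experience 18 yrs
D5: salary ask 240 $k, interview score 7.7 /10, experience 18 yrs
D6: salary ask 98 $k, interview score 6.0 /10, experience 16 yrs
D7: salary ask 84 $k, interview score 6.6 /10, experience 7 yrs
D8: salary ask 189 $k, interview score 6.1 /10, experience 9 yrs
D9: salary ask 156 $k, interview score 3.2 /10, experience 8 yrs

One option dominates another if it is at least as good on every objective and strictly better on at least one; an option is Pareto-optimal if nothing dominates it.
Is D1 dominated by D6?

Yes

D6 vs D1: salary ask 98≤158, interview score 6.0≥4.1, experience 16≥2 — D6 is at least as good on every objective with at least one strict improvement.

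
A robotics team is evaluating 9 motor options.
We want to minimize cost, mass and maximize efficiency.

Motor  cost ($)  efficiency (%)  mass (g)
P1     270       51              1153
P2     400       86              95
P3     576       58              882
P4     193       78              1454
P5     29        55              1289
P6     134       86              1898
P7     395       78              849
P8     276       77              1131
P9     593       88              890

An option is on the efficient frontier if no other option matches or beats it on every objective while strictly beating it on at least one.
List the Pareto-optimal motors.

P1, P2, P4, P5, P6, P7, P8, P9

P1: not dominated.
P2: not dominated (best mass).
P3: dominated by P2 (cost 400≤576, efficiency 86≥58, mass 95≤882).
P4: not dominated.
P5: not dominated (best cost).
P6: not dominated.
P7: not dominated.
P8: not dominated.
P9: not dominated (best efficiency).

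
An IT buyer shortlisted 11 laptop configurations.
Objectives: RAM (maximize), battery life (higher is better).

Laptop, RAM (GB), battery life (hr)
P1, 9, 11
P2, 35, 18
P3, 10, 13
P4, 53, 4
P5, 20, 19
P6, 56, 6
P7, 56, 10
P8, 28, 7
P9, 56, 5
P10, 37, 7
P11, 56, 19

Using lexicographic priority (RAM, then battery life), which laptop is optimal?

P11

First maximize RAM: best is 56, kept {P6, P7, P9, P11}.
Then maximize battery life: best is 19, kept {P11}.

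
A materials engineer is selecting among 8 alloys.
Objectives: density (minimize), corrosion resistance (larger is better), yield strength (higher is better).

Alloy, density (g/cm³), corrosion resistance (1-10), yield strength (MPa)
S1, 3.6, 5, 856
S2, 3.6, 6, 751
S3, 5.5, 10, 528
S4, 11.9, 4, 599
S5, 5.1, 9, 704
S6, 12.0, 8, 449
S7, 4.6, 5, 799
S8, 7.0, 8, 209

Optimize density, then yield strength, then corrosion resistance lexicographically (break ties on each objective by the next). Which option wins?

S1

First minimize density: best is 3.6, kept {S1, S2}.
Then maximize yield strength: best is 856, kept {S1}.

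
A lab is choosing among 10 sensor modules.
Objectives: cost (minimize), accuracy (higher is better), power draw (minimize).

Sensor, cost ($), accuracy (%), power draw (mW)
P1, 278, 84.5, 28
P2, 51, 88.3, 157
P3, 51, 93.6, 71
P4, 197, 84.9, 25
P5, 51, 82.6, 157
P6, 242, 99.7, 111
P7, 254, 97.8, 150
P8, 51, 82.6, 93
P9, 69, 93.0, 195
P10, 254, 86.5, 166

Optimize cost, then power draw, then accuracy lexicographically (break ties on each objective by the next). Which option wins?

First minimize cost: best is 51, kept {P2, P3, P5, P8}.
Then minimize power draw: best is 71, kept {P3}.

P3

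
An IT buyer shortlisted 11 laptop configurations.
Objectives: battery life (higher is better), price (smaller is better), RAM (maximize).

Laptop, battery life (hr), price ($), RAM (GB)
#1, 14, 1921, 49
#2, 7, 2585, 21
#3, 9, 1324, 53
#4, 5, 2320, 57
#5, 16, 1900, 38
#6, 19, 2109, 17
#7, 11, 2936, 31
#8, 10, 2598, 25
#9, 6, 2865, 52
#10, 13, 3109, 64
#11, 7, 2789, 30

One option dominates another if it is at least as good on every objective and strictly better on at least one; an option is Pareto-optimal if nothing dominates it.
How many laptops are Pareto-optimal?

#1: not dominated.
#2: dominated by #1 (battery life 14≥7, price 1921≤2585, RAM 49≥21).
#3: not dominated (best price).
#4: not dominated.
#5: not dominated.
#6: not dominated (best battery life).
#7: dominated by #1 (battery life 14≥11, price 1921≤2936, RAM 49≥31).
#8: dominated by #1 (battery life 14≥10, price 1921≤2598, RAM 49≥25).
#9: dominated by #3 (battery life 9≥6, price 1324≤2865, RAM 53≥52).
#10: not dominated (best RAM).
#11: dominated by #1 (battery life 14≥7, price 1921≤2789, RAM 49≥30).
Pareto-optimal: #1, #3, #4, #5, #6, #10 → 6.

6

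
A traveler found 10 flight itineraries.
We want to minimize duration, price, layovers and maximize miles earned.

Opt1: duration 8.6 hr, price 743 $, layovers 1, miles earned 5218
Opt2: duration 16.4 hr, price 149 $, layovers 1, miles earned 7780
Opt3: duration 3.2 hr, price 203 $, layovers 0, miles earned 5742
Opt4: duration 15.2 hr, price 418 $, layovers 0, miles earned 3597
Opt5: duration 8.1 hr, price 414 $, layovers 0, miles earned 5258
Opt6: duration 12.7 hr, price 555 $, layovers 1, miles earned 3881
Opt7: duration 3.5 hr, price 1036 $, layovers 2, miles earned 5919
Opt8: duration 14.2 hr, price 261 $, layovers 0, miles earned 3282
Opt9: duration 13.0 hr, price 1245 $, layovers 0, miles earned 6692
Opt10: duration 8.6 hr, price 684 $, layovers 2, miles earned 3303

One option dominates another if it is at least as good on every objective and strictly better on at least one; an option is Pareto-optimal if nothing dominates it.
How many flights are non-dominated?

Opt1: dominated by Opt3 (duration 3.2≤8.6, price 203≤743, layovers 0≤1, miles earned 5742≥5218).
Opt2: not dominated (best price).
Opt3: not dominated (best duration).
Opt4: dominated by Opt3 (duration 3.2≤15.2, price 203≤418, layovers 0≤0, miles earned 5742≥3597).
Opt5: dominated by Opt3 (duration 3.2≤8.1, price 203≤414, layovers 0≤0, miles earned 5742≥5258).
Opt6: dominated by Opt3 (duration 3.2≤12.7, price 203≤555, layovers 0≤1, miles earned 5742≥3881).
Opt7: not dominated.
Opt8: dominated by Opt3 (duration 3.2≤14.2, price 203≤261, layovers 0≤0, miles earned 5742≥3282).
Opt9: not dominated.
Opt10: dominated by Opt3 (duration 3.2≤8.6, price 203≤684, layovers 0≤2, miles earned 5742≥3303).
Pareto-optimal: Opt2, Opt3, Opt7, Opt9 → 4.

4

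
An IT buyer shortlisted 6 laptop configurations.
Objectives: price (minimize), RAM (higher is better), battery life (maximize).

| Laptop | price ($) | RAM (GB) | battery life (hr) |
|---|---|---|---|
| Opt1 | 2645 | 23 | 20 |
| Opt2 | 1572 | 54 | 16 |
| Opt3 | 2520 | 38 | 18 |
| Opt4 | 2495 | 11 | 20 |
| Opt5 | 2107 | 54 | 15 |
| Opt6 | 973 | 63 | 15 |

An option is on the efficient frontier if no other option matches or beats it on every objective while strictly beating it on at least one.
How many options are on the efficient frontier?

5

Opt1: not dominated.
Opt2: not dominated.
Opt3: not dominated.
Opt4: not dominated.
Opt5: dominated by Opt2 (price 1572≤2107, RAM 54≥54, battery life 16≥15).
Opt6: not dominated (best price).
Pareto-optimal: Opt1, Opt2, Opt3, Opt4, Opt6 → 5.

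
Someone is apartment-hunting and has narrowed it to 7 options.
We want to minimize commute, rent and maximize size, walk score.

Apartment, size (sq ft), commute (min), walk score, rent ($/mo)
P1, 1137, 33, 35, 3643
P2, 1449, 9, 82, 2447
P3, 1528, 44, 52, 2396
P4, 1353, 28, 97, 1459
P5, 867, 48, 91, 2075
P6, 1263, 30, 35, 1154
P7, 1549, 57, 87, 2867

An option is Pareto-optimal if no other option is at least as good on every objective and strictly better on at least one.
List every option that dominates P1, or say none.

P2: size 1449≥1137, commute 9≤33, walk score 82≥35, rent 2447≤3643 — dominates P1.
P4: size 1353≥1137, commute 28≤33, walk score 97≥35, rent 1459≤3643 — dominates P1.
P6: size 1263≥1137, commute 30≤33, walk score 35≥35, rent 1154≤3643 — dominates P1.
Others (P3, P5, P7) are each worse than P1 on at least one objective.

P2, P4, P6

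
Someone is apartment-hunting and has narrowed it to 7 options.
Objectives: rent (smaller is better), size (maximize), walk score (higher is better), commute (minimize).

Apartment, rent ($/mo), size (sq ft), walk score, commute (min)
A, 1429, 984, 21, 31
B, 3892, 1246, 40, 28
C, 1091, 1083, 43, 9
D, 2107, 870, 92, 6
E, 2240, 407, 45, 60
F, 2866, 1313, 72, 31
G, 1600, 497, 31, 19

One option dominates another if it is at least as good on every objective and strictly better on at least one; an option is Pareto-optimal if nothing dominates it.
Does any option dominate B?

No

A: worse on size (984 vs 1246).
C: worse on size (1083 vs 1246).
D: worse on size (870 vs 1246).
E: worse on size (407 vs 1246).
F: worse on commute (31 vs 28).
G: worse on size (497 vs 1246).
No option is at least as good as B on every objective and strictly better on one.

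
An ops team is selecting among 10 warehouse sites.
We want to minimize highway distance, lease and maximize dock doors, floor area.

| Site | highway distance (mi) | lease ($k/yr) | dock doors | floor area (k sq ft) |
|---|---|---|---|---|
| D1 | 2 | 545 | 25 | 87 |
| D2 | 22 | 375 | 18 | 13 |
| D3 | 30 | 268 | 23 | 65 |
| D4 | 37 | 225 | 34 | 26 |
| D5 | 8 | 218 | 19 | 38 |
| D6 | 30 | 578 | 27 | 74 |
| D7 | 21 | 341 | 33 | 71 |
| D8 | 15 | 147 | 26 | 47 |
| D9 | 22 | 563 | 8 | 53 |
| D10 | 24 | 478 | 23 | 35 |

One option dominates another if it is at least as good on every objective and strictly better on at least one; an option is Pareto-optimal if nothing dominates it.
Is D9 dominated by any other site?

Yes

D1 vs D9: highway distance 2≤22, lease 545≤563, dock doors 25≥8, floor area 87≥53 — D1 is at least as good on every objective and strictly better on at least one, so D1 dominates D9.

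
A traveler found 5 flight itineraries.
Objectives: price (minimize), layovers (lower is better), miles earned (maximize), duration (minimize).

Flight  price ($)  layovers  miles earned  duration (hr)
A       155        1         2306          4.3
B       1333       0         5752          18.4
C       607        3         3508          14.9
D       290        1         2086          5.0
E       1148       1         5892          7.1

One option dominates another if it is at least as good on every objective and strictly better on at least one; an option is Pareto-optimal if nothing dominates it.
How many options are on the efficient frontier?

A: not dominated (best price).
B: not dominated (best layovers).
C: not dominated.
D: dominated by A (price 155≤290, layovers 1≤1, miles earned 2306≥2086, duration 4.3≤5.0).
E: not dominated (best miles earned).
Pareto-optimal: A, B, C, E → 4.

4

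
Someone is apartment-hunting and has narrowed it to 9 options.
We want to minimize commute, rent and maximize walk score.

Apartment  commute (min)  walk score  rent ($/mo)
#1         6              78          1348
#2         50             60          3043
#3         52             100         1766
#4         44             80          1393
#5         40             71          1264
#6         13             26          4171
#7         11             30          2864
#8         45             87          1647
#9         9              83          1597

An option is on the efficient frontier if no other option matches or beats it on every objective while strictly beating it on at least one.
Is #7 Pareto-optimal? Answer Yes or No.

No

#1 vs #7: commute 6≤11, walk score 78≥30, rent 1348≤2864 — #1 is at least as good on every objective and strictly better on at least one, so #1 dominates #7.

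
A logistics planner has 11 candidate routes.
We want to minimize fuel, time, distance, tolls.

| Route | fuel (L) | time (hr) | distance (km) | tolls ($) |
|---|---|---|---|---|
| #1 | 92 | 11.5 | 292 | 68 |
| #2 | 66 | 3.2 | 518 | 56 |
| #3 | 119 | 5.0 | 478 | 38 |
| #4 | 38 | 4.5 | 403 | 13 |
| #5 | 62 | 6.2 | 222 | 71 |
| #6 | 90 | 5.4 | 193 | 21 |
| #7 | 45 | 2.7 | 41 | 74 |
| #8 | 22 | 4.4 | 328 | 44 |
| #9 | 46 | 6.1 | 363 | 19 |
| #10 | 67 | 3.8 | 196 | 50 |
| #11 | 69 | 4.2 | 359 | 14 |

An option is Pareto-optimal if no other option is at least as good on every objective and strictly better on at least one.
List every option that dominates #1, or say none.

#6, #10

#6: fuel 90≤92, time 5.4≤11.5, distance 193≤292, tolls 21≤68 — dominates #1.
#10: fuel 67≤92, time 3.8≤11.5, distance 196≤292, tolls 50≤68 — dominates #1.
Others (#2, #3, #4, #5, #7, #8, #9, #11) are each worse than #1 on at least one objective.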